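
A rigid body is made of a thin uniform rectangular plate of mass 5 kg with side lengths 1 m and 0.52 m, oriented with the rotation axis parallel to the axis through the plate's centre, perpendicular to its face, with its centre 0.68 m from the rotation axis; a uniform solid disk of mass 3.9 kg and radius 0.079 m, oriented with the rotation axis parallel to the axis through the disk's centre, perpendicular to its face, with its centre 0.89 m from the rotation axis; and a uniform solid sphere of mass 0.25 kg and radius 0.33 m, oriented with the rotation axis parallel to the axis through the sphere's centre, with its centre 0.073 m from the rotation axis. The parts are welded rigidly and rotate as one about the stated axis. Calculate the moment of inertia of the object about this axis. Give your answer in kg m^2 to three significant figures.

Rectangular plate: I_cm = (1/12)M(a²+b²) = (1/12)(5)[(1)² + (0.52)²] = 0.52933 kg m^2; centre at d = 0.68 m, so the parallel axis theorem gives I = 0.52933 + (5)(0.68)² = 2.8413 kg m^2.
Solid disk: I_cm = (1/2)MR² = (1/2)(3.9)(0.079)² = 0.01217 kg m^2; centre at d = 0.89 m, so the parallel axis theorem gives I = 0.01217 + (3.9)(0.89)² = 3.1014 kg m^2.
Solid sphere: I_cm = (2/5)MR² = (2/5)(0.25)(0.33)² = 0.01089 kg m^2; centre at d = 0.073 m, so the parallel axis theorem gives I = 0.01089 + (0.25)(0.073)² = 0.012222 kg m^2.
Total I = 2.8413 + 3.1014 + 0.012222 = 5.9549 kg m^2.

5.95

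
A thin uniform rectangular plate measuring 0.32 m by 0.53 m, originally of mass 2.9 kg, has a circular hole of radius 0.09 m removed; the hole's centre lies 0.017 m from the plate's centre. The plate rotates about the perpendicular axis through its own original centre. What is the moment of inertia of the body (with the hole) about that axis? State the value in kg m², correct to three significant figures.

Unpierced body about its centre: I₀ = (1/12)M(a²+b²) = (1/12)(2.9)[(0.32)² + (0.53)²] = 0.092631 kg m².
The removed disk has mass m = M·πr²/(ab) = (2.9)·π(0.09)²/(0.32·0.53) = 0.43512 kg (same uniform areal density).
Its moment of inertia about the rotation axis (parallel-axis theorem): I_hole = (1/2)mr² + md² = (1/2)(0.43512)(0.09)² + (0.43512)(0.017)² = 0.001888 kg m².
Treating the hole as negative mass, I = I₀ − I_hole = 0.092631 − 0.001888 = 0.090743 kg m².

0.0907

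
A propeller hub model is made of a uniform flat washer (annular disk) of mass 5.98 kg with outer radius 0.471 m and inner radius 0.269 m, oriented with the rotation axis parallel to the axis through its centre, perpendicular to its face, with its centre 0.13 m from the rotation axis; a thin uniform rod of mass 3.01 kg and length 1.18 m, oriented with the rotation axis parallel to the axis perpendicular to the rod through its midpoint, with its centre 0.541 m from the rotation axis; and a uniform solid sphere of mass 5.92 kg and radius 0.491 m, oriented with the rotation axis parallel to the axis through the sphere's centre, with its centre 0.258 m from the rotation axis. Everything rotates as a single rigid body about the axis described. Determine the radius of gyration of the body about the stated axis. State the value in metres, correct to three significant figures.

Annular disk: I_cm = (1/2)M(R²+r²) = (1/2)(5.98)[(0.471)² + (0.269)²] = 0.87966 kg m²; centre at d = 0.13 m, so the parallel axis theorem gives I = 0.87966 + (5.98)(0.13)² = 0.98073 kg m².
Thin rod: I_cm = (1/12)ML² = (1/12)(3.01)(1.18)² = 0.34926 kg m²; centre at d = 0.541 m, so the parallel axis theorem gives I = 0.34926 + (3.01)(0.541)² = 1.2302 kg m².
Solid sphere: I_cm = (2/5)MR² = (2/5)(5.92)(0.491)² = 0.57088 kg m²; centre at d = 0.258 m, so the parallel axis theorem gives I = 0.57088 + (5.92)(0.258)² = 0.96494 kg m².
Total I = 3.1759 kg m²; total mass M = 14.91 kg.
k = √(I/M) = √(3.1759/14.91) = 0.46152 m.

0.462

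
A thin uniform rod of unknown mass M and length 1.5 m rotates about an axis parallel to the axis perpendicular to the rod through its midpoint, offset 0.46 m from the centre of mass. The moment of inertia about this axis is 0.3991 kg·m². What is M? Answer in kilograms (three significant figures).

1.00

I = I_cm + Md² = (1/12)ML² + Md² = M·[0.0833333·(1.5)² + (0.46)²] = M·0.3991.
So M = 0.3991 / 0.3991 = 1 kg.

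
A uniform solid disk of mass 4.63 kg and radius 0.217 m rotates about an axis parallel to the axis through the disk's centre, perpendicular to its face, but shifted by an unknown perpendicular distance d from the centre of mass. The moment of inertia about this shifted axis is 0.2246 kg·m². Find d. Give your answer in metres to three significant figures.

0.158

About the centre-of-mass axis, I_cm = (1/2)MR² = (1/2)(4.63)(0.217)² = 0.10901 kg·m².
Parallel axis theorem: I = I_cm + Md², so Md² = 0.2246 − 0.10901 = 0.11559 kg·m².
d = √(0.11559 / 4.63) = 0.158 m.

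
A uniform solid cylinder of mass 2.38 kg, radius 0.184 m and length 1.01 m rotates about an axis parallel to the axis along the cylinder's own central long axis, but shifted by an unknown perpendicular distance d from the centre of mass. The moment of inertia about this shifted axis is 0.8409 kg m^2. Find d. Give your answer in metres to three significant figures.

0.580

About the centre-of-mass axis, I_cm = (1/2)MR² = (1/2)(2.38)(0.184)² = 0.040289 kg m^2.
Parallel axis theorem: I = I_cm + Md², so Md² = 0.8409 − 0.040289 = 0.80061 kg m^2.
d = √(0.80061 / 2.38) = 0.57999 m.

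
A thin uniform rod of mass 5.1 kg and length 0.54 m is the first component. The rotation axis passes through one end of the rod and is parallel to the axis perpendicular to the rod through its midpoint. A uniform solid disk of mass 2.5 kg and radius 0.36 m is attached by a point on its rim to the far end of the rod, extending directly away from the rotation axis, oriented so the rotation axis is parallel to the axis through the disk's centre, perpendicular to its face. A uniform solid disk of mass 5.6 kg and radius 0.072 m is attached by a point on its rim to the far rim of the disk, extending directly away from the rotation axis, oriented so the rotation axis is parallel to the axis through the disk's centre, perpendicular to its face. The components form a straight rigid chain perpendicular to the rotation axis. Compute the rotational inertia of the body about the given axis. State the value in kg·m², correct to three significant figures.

12.6

Thin rod: I_cm = (1/12)ML² = (1/12)(5.1)(0.54)² = 0.12393 kg·m²; centre at d = 0.27 m, so I = I_cm + Md² gives I = 0.12393 + (5.1)(0.27)² = 0.49572 kg·m².
Solid disk: I_cm = (1/2)MR² = (1/2)(2.5)(0.36)² = 0.162 kg·m²; centre at d = 0.27 + 0.27 + 0.36 = 0.9 m, so I = I_cm + Md² gives I = 0.162 + (2.5)(0.9)² = 2.187 kg·m².
Solid disk: I_cm = (1/2)MR² = (1/2)(5.6)(0.072)² = 0.014515 kg·m²; centre at d = 0.27 + 0.27 + 0.36 + 0.36 + 0.072 = 1.332 m, so I = I_cm + Md² gives I = 0.014515 + (5.6)(1.332)² = 9.9502 kg·m².
Total I = 0.49572 + 2.187 + 9.9502 = 12.633 kg·m².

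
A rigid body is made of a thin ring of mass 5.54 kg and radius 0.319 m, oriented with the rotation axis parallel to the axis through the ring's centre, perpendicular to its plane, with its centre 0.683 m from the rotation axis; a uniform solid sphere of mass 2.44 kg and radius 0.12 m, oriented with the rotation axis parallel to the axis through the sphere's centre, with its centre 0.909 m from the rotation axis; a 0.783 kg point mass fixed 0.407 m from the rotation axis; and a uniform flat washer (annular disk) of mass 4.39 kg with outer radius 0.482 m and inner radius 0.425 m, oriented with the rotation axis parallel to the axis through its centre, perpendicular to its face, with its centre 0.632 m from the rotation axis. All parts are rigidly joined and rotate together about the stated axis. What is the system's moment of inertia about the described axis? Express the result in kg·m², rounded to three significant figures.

Thin ring: I_cm = MR² = (5.54)(0.319)² = 0.56376 kg·m²; centre at d = 0.683 m, so I = I_cm + Md² gives I = 0.56376 + (5.54)(0.683)² = 3.1481 kg·m².
Solid sphere: I_cm = (2/5)MR² = (2/5)(2.44)(0.12)² = 0.014054 kg·m²; centre at d = 0.909 m, so I = I_cm + Md² gives I = 0.014054 + (2.44)(0.909)² = 2.0302 kg·m².
Point mass: I_cm = 0; centre at d = 0.407 m, so I = I_cm + Md² gives I = 0 + (0.783)(0.407)² = 0.1297 kg·m².
Annular disk: I_cm = (1/2)M(R²+r²) = (1/2)(4.39)[(0.482)² + (0.425)²] = 0.90642 kg·m²; centre at d = 0.632 m, so I = I_cm + Md² gives I = 0.90642 + (4.39)(0.632)² = 2.6599 kg·m².
Total I = 3.1481 + 2.0302 + 0.1297 + 2.6599 = 7.9679 kg·m².

7.97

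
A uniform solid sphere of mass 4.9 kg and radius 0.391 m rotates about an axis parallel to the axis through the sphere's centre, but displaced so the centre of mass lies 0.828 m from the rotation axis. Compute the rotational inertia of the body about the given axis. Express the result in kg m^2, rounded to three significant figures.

I_cm = (2/5)MR² = (2/5)(4.9)(0.391)² = 0.29965 kg m^2; centre at d = 0.828 m, so the parallel axis theorem gives I = 0.29965 + (4.9)(0.828)² = 3.659 kg m^2.

3.66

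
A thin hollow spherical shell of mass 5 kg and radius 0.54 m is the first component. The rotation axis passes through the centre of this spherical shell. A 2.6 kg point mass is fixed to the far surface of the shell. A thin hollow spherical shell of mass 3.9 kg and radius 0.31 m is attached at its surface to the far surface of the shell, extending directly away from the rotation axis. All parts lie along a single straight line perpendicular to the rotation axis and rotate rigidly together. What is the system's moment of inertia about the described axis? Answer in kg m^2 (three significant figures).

4.80

Spherical shell: I_cm = (2/3)MR² = (2/3)(5)(0.54)² = 0.972 kg m^2; axis through the centre, so I = 0.972 kg m^2.
Point mass: I_cm = 0; centre at d = 0.54 m, so the parallel axis theorem gives I = 0 + (2.6)(0.54)² = 0.75816 kg m^2.
Spherical shell: I_cm = (2/3)MR² = (2/3)(3.9)(0.31)² = 0.24986 kg m^2; centre at d = 0.54 + 0.31 = 0.85 m, so the parallel axis theorem gives I = 0.24986 + (3.9)(0.85)² = 3.0676 kg m^2.
Total I = 0.972 + 0.75816 + 3.0676 = 4.7978 kg m^2.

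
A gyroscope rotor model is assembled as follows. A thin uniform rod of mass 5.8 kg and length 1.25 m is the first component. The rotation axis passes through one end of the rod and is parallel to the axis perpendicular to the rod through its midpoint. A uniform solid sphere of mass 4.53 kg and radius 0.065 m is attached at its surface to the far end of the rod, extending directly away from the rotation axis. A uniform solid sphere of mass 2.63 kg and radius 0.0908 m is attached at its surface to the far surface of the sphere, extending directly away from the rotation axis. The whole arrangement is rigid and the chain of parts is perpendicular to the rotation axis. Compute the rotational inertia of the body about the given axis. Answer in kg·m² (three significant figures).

Thin rod: I_cm = (1/12)ML² = (1/12)(5.8)(1.25)² = 0.75521 kg·m²; centre at d = 0.625 m, so the parallel axis theorem gives I = 0.75521 + (5.8)(0.625)² = 3.0208 kg·m².
Solid sphere: I_cm = (2/5)MR² = (2/5)(4.53)(0.065)² = 0.0076557 kg·m²; centre at d = 0.625 + 0.625 + 0.065 = 1.315 m, so the parallel axis theorem gives I = 0.0076557 + (4.53)(1.315)² = 7.841 kg·m².
Solid sphere: I_cm = (2/5)MR² = (2/5)(2.63)(0.0908)² = 0.0086734 kg·m²; centre at d = 0.625 + 0.625 + 0.065 + 0.065 + 0.0908 = 1.4708 m, so the parallel axis theorem gives I = 0.0086734 + (2.63)(1.4708)² = 5.698 kg·m².
Total I = 3.0208 + 7.841 + 5.698 = 16.56 kg·m².

16.6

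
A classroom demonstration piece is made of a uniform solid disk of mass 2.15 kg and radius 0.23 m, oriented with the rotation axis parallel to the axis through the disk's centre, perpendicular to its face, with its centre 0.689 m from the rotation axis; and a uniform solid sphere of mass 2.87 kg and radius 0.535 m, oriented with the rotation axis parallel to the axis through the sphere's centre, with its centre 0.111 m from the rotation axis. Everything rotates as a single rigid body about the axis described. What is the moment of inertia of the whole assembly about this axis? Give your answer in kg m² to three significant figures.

1.44

Solid disk: I_cm = (1/2)MR² = (1/2)(2.15)(0.23)² = 0.056868 kg m²; centre at d = 0.689 m, so the parallel axis theorem gives I = 0.056868 + (2.15)(0.689)² = 1.0775 kg m².
Solid sphere: I_cm = (2/5)MR² = (2/5)(2.87)(0.535)² = 0.32859 kg m²; centre at d = 0.111 m, so the parallel axis theorem gives I = 0.32859 + (2.87)(0.111)² = 0.36395 kg m².
Total I = 1.0775 + 0.36395 = 1.4415 kg m².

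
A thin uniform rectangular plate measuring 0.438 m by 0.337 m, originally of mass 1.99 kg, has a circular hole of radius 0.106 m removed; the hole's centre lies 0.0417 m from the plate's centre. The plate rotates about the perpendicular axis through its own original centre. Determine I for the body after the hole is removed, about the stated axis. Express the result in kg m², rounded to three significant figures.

0.0471

Unpierced body about its centre: I₀ = (1/12)M(a²+b²) = (1/12)(1.99)[(0.438)² + (0.337)²] = 0.050648 kg m².
The removed disk has mass m = M·πr²/(ab) = (1.99)·π(0.106)²/(0.438·0.337) = 0.47589 kg (same uniform areal density).
Its moment of inertia about the rotation axis (parallel-axis theorem): I_hole = (1/2)mr² + md² = (1/2)(0.47589)(0.106)² + (0.47589)(0.0417)² = 0.0035011 kg m².
Treating the hole as negative mass, I = I₀ − I_hole = 0.050648 − 0.0035011 = 0.047147 kg m².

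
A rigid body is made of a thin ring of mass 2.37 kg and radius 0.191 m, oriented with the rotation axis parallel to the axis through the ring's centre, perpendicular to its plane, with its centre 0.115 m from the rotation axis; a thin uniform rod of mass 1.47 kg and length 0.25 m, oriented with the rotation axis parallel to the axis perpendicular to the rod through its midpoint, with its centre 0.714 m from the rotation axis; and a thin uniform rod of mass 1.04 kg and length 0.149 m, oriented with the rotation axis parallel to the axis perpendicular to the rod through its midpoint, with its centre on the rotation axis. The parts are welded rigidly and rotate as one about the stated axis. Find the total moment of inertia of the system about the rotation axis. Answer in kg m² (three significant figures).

0.877

Thin ring: I_cm = MR² = (2.37)(0.191)² = 0.08646 kg m²; centre at d = 0.115 m, so the parallel axis theorem gives I = 0.08646 + (2.37)(0.115)² = 0.1178 kg m².
Thin rod: I_cm = (1/12)ML² = (1/12)(1.47)(0.25)² = 0.0076562 kg m²; centre at d = 0.714 m, so the parallel axis theorem gives I = 0.0076562 + (1.47)(0.714)² = 0.75706 kg m².
Thin rod: I_cm = (1/12)ML² = (1/12)(1.04)(0.149)² = 0.0019241 kg m²; axis through the centre, so I = 0.0019241 kg m².
Total I = 0.1178 + 0.75706 + 0.0019241 = 0.87678 kg m².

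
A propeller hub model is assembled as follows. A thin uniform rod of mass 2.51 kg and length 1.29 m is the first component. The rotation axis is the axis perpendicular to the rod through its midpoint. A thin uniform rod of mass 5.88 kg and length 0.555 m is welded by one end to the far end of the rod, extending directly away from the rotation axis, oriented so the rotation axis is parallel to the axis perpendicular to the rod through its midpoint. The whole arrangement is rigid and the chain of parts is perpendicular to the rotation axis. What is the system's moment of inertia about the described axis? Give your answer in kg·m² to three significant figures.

Thin rod: I_cm = (1/12)ML² = (1/12)(2.51)(1.29)² = 0.34807 kg·m²; axis through the centre, so I = 0.34807 kg·m².
Thin rod: I_cm = (1/12)ML² = (1/12)(5.88)(0.555)² = 0.15093 kg·m²; centre at d = 0.645 + 0.2775 = 0.9225 m, so I = I_cm + Md² gives I = 0.15093 + (5.88)(0.9225)² = 5.1548 kg·m².
Total I = 0.34807 + 5.1548 = 5.5029 kg·m².

5.50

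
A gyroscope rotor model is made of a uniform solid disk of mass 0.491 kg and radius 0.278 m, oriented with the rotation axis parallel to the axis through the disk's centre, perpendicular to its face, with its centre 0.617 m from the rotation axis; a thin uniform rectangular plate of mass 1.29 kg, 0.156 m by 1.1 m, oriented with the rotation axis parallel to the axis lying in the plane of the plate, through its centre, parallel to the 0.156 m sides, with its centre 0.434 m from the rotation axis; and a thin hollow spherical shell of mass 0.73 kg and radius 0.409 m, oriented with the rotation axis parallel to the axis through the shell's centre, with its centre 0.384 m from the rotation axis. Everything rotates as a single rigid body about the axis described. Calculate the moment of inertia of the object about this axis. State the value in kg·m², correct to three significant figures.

0.768

Solid disk: I_cm = (1/2)MR² = (1/2)(0.491)(0.278)² = 0.018973 kg·m²; centre at d = 0.617 m, so I = I_cm + Md² gives I = 0.018973 + (0.491)(0.617)² = 0.20589 kg·m².
Rectangular plate: I_cm = (1/12)Mb² = (1/12)(1.29)(1.1)² = 0.13008 kg·m²; centre at d = 0.434 m, so I = I_cm + Md² gives I = 0.13008 + (1.29)(0.434)² = 0.37305 kg·m².
Spherical shell: I_cm = (2/3)MR² = (2/3)(0.73)(0.409)² = 0.08141 kg·m²; centre at d = 0.384 m, so I = I_cm + Md² gives I = 0.08141 + (0.73)(0.384)² = 0.18905 kg·m².
Total I = 0.20589 + 0.37305 + 0.18905 = 0.768 kg·m².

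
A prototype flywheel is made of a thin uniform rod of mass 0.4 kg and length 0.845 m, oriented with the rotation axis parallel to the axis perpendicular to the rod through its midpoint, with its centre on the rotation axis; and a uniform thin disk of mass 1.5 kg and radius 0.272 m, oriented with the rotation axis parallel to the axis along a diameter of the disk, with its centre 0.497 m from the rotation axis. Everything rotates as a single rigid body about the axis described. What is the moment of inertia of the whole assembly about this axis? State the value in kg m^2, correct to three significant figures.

Thin rod: I_cm = (1/12)ML² = (1/12)(0.4)(0.845)² = 0.023801 kg m^2; axis through the centre, so I = 0.023801 kg m^2.
Thin disk: I_cm = (1/4)MR² = (1/4)(1.5)(0.272)² = 0.027744 kg m^2; centre at d = 0.497 m, so I = I_cm + Md² gives I = 0.027744 + (1.5)(0.497)² = 0.39826 kg m^2.
Total I = 0.023801 + 0.39826 = 0.42206 kg m^2.

0.422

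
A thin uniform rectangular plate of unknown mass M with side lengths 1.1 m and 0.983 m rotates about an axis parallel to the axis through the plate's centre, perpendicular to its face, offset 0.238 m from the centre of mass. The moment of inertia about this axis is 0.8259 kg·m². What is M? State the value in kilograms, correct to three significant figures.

I = I_cm + Md² = (1/12)M(a²+b²) + Md² = M·[0.0833333·[(1.1)² + (0.983)²] + (0.238)²] = M·0.238.
So M = 0.8259 / 0.238 = 3.4701 kg.

3.47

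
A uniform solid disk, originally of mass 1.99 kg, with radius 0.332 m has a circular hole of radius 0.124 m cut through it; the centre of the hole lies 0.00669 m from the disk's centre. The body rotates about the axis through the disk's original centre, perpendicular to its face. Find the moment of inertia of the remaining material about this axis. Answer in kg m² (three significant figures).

0.108

Unpierced body about its centre: I₀ = (1/2)MR² = (1/2)(1.99)(0.332)² = 0.10967 kg m².
The removed disk has mass m = M·(r/R)² = (1.99)(0.124/0.332)² = 0.2776 kg (same uniform areal density).
Its moment of inertia about the rotation axis (parallel-axis theorem): I_hole = (1/2)mr² + md² = (1/2)(0.2776)(0.124)² + (0.2776)(0.00669)² = 0.0021466 kg m².
Treating the hole as negative mass, I = I₀ − I_hole = 0.10967 − 0.0021466 = 0.10753 kg m².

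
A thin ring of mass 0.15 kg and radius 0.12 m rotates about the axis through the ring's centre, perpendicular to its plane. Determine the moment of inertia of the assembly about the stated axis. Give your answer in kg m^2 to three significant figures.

I_cm = MR² = (0.15)(0.12)² = 0.00216 kg m^2; axis through the centre, so I = 0.00216 kg m^2.

0.00216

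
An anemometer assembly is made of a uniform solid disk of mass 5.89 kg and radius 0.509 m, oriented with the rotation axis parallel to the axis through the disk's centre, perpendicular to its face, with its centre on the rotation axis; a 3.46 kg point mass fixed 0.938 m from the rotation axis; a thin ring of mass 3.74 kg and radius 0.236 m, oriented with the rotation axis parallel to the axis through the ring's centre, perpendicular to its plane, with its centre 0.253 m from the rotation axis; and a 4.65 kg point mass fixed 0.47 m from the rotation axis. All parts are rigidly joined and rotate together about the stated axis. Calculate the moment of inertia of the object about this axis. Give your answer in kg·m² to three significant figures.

Solid disk: I_cm = (1/2)MR² = (1/2)(5.89)(0.509)² = 0.76299 kg·m²; axis through the centre, so I = 0.76299 kg·m².
Point mass: I_cm = 0; centre at d = 0.938 m, so the parallel axis theorem gives I = 0 + (3.46)(0.938)² = 3.0443 kg·m².
Thin ring: I_cm = MR² = (3.74)(0.236)² = 0.2083 kg·m²; centre at d = 0.253 m, so the parallel axis theorem gives I = 0.2083 + (3.74)(0.253)² = 0.4477 kg·m².
Point mass: I_cm = 0; centre at d = 0.47 m, so the parallel axis theorem gives I = 0 + (4.65)(0.47)² = 1.0272 kg·m².
Total I = 0.76299 + 3.0443 + 0.4477 + 1.0272 = 5.2821 kg·m².

5.28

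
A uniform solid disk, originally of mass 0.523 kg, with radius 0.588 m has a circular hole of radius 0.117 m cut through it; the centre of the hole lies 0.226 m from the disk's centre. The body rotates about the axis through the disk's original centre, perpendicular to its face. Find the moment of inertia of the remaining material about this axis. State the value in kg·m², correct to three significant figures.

0.0892

Unpierced body about its centre: I₀ = (1/2)MR² = (1/2)(0.523)(0.588)² = 0.090412 kg·m².
The removed disk has mass m = M·(r/R)² = (0.523)(0.117/0.588)² = 0.020707 kg (same uniform areal density).
Its moment of inertia about the rotation axis (parallel-axis theorem): I_hole = (1/2)mr² + md² = (1/2)(0.020707)(0.117)² + (0.020707)(0.226)² = 0.0011994 kg·m².
Treating the hole as negative mass, I = I₀ − I_hole = 0.090412 − 0.0011994 = 0.089213 kg·m².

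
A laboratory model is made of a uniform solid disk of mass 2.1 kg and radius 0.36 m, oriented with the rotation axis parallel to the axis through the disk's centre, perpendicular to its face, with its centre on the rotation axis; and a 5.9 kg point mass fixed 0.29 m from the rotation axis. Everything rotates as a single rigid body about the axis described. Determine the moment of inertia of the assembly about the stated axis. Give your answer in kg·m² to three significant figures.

0.632

Solid disk: I_cm = (1/2)MR² = (1/2)(2.1)(0.36)² = 0.13608 kg·m²; axis through the centre, so I = 0.13608 kg·m².
Point mass: I_cm = 0; centre at d = 0.29 m, so the parallel axis theorem gives I = 0 + (5.9)(0.29)² = 0.49619 kg·m².
Total I = 0.13608 + 0.49619 = 0.63227 kg·m².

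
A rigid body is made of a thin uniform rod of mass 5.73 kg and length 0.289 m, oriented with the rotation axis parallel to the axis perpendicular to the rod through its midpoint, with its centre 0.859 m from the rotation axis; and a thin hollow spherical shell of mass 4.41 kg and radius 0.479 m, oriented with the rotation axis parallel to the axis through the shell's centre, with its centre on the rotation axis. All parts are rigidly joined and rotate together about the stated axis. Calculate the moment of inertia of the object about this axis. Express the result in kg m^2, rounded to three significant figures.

4.94

Thin rod: I_cm = (1/12)ML² = (1/12)(5.73)(0.289)² = 0.039881 kg m^2; centre at d = 0.859 m, so I = I_cm + Md² gives I = 0.039881 + (5.73)(0.859)² = 4.2679 kg m^2.
Spherical shell: I_cm = (2/3)MR² = (2/3)(4.41)(0.479)² = 0.67456 kg m^2; axis through the centre, so I = 0.67456 kg m^2.
Total I = 4.2679 + 0.67456 = 4.9425 kg m^2.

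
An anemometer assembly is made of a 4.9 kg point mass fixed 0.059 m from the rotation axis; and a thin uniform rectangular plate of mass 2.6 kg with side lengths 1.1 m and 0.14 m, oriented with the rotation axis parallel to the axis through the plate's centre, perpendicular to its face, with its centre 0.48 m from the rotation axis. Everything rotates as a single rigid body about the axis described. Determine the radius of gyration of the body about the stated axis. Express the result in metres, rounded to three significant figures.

Point mass: I_cm = 0; centre at d = 0.059 m, so the parallel axis theorem gives I = 0 + (4.9)(0.059)² = 0.017057 kg m^2.
Rectangular plate: I_cm = (1/12)M(a²+b²) = (1/12)(2.6)[(1.1)² + (0.14)²] = 0.26641 kg m^2; centre at d = 0.48 m, so the parallel axis theorem gives I = 0.26641 + (2.6)(0.48)² = 0.86545 kg m^2.
Total I = 0.88251 kg m^2; total mass M = 7.5 kg.
k = √(I/M) = √(0.88251/7.5) = 0.34303 m.

0.343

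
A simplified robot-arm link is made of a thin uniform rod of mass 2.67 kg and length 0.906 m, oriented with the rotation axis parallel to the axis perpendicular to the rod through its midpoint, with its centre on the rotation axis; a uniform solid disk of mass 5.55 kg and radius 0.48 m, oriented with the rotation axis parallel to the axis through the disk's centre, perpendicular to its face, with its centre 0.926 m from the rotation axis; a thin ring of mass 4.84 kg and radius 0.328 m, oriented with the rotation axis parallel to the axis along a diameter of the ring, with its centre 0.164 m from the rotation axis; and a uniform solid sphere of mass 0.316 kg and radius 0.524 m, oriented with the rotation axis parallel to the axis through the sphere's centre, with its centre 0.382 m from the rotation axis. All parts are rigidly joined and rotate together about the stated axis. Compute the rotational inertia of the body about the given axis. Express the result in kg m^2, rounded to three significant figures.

Thin rod: I_cm = (1/12)ML² = (1/12)(2.67)(0.906)² = 0.18264 kg m^2; axis through the centre, so I = 0.18264 kg m^2.
Solid disk: I_cm = (1/2)MR² = (1/2)(5.55)(0.48)² = 0.63936 kg m^2; centre at d = 0.926 m, so I = I_cm + Md² gives I = 0.63936 + (5.55)(0.926)² = 5.3984 kg m^2.
Thin ring: I_cm = (1/2)MR² = (1/2)(4.84)(0.328)² = 0.26035 kg m^2; centre at d = 0.164 m, so I = I_cm + Md² gives I = 0.26035 + (4.84)(0.164)² = 0.39053 kg m^2.
Solid sphere: I_cm = (2/5)MR² = (2/5)(0.316)(0.524)² = 0.034706 kg m^2; centre at d = 0.382 m, so I = I_cm + Md² gives I = 0.034706 + (0.316)(0.382)² = 0.080818 kg m^2.
Total I = 0.18264 + 5.3984 + 0.39053 + 0.080818 = 6.0523 kg m^2.

6.05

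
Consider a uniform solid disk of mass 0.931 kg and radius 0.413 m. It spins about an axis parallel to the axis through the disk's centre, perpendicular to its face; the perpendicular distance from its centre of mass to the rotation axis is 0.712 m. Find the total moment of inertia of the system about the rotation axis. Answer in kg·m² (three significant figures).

0.551

I_cm = (1/2)MR² = (1/2)(0.931)(0.413)² = 0.0794 kg·m²; centre at d = 0.712 m, so the parallel axis theorem gives I = 0.0794 + (0.931)(0.712)² = 0.55136 kg·m².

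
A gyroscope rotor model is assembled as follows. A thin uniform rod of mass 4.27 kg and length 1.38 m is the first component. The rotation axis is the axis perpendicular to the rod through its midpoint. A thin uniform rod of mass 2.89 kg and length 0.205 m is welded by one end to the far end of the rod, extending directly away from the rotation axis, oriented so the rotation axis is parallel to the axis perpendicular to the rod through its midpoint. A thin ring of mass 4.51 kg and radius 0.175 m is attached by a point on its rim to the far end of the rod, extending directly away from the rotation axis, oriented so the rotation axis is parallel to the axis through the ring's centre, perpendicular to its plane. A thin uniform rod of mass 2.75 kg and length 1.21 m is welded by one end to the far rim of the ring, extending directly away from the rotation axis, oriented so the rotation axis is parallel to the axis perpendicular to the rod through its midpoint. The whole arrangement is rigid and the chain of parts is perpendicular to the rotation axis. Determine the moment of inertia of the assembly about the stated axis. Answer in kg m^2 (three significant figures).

Thin rod: I_cm = (1/12)ML² = (1/12)(4.27)(1.38)² = 0.67765 kg m^2; axis through the centre, so I = 0.67765 kg m^2.
Thin rod: I_cm = (1/12)ML² = (1/12)(2.89)(0.205)² = 0.010121 kg m^2; centre at d = 0.69 + 0.1025 = 0.7925 m, so the parallel axis theorem gives I = 0.010121 + (2.89)(0.7925)² = 1.8252 kg m^2.
Thin ring: I_cm = MR² = (4.51)(0.175)² = 0.13812 kg m^2; centre at d = 0.69 + 0.1025 + 0.1025 + 0.175 = 1.07 m, so the parallel axis theorem gives I = 0.13812 + (4.51)(1.07)² = 5.3016 kg m^2.
Thin rod: I_cm = (1/12)ML² = (1/12)(2.75)(1.21)² = 0.33552 kg m^2; centre at d = 0.69 + 0.1025 + 0.1025 + 0.175 + 0.175 + 0.605 = 1.85 m, so the parallel axis theorem gives I = 0.33552 + (2.75)(1.85)² = 9.7474 kg m^2.
Total I = 0.67765 + 1.8252 + 5.3016 + 9.7474 = 17.552 kg m^2.

17.6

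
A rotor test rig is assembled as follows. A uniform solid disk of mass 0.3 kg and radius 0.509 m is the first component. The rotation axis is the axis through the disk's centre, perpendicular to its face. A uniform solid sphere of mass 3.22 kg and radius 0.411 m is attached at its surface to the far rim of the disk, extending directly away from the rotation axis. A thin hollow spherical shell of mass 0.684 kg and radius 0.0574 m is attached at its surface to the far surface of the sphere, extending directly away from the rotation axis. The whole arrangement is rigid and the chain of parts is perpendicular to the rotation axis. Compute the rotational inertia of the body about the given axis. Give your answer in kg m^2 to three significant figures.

4.30

Solid disk: I_cm = (1/2)MR² = (1/2)(0.3)(0.509)² = 0.038862 kg m^2; axis through the centre, so I = 0.038862 kg m^2.
Solid sphere: I_cm = (2/5)MR² = (2/5)(3.22)(0.411)² = 0.21757 kg m^2; centre at d = 0.509 + 0.411 = 0.92 m, so the parallel axis theorem gives I = 0.21757 + (3.22)(0.92)² = 2.943 kg m^2.
Spherical shell: I_cm = (2/3)MR² = (2/3)(0.684)(0.0574)² = 0.0015024 kg m^2; centre at d = 0.509 + 0.411 + 0.411 + 0.0574 = 1.3884 m, so the parallel axis theorem gives I = 0.0015024 + (0.684)(1.3884)² = 1.32 kg m^2.
Total I = 0.038862 + 2.943 + 1.32 = 4.3019 kg m^2.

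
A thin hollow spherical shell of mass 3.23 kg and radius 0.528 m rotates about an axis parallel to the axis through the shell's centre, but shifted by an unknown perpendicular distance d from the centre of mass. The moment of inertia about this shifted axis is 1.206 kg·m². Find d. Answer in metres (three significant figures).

0.433

About the centre-of-mass axis, I_cm = (2/3)MR² = (2/3)(3.23)(0.528)² = 0.60031 kg·m².
Parallel axis theorem: I = I_cm + Md², so Md² = 1.206 − 0.60031 = 0.60569 kg·m².
d = √(0.60569 / 3.23) = 0.43303 m.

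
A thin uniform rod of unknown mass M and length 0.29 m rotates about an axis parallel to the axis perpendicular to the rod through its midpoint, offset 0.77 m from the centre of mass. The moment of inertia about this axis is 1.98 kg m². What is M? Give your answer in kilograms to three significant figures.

I = I_cm + Md² = (1/12)ML² + Md² = M·[0.0833333·(0.29)² + (0.77)²] = M·0.59991.
So M = 1.98 / 0.59991 = 3.3005 kg.

3.30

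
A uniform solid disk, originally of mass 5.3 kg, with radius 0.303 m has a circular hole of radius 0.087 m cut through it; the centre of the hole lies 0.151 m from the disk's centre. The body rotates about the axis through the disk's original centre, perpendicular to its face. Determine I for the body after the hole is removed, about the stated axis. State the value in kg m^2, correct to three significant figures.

Unpierced body about its centre: I₀ = (1/2)MR² = (1/2)(5.3)(0.303)² = 0.24329 kg m^2.
The removed disk has mass m = M·(r/R)² = (5.3)(0.087/0.303)² = 0.43695 kg (same uniform areal density).
Its moment of inertia about the rotation axis (parallel-axis theorem): I_hole = (1/2)mr² + md² = (1/2)(0.43695)(0.087)² + (0.43695)(0.151)² = 0.011616 kg m^2.
Treating the hole as negative mass, I = I₀ − I_hole = 0.24329 − 0.011616 = 0.23168 kg m^2.

0.232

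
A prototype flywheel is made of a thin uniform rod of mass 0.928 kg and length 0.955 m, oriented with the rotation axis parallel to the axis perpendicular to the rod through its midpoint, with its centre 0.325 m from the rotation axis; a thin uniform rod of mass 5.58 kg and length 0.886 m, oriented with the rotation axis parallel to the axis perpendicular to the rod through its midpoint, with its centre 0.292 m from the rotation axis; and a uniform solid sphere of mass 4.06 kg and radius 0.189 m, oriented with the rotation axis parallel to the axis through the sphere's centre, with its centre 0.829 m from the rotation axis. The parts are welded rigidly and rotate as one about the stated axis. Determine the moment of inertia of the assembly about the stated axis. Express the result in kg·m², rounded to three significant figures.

3.86

Thin rod: I_cm = (1/12)ML² = (1/12)(0.928)(0.955)² = 0.07053 kg·m²; centre at d = 0.325 m, so I = I_cm + Md² gives I = 0.07053 + (0.928)(0.325)² = 0.16855 kg·m².
Thin rod: I_cm = (1/12)ML² = (1/12)(5.58)(0.886)² = 0.36502 kg·m²; centre at d = 0.292 m, so I = I_cm + Md² gives I = 0.36502 + (5.58)(0.292)² = 0.8408 kg·m².
Solid sphere: I_cm = (2/5)MR² = (2/5)(4.06)(0.189)² = 0.058011 kg·m²; centre at d = 0.829 m, so I = I_cm + Md² gives I = 0.058011 + (4.06)(0.829)² = 2.8482 kg·m².
Total I = 0.16855 + 0.8408 + 2.8482 = 3.8576 kg·m².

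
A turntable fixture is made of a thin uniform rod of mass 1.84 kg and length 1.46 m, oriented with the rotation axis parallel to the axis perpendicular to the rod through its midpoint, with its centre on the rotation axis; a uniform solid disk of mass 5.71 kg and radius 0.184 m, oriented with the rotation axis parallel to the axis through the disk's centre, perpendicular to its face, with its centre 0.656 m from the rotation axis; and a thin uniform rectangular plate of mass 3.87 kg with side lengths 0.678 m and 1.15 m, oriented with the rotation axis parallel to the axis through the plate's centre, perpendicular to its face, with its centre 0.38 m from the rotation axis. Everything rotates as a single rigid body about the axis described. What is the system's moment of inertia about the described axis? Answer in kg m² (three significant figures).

4.01

Thin rod: I_cm = (1/12)ML² = (1/12)(1.84)(1.46)² = 0.32685 kg m²; axis through the centre, so I = 0.32685 kg m².
Solid disk: I_cm = (1/2)MR² = (1/2)(5.71)(0.184)² = 0.096659 kg m²; centre at d = 0.656 m, so I = I_cm + Md² gives I = 0.096659 + (5.71)(0.656)² = 2.5539 kg m².
Rectangular plate: I_cm = (1/12)M(a²+b²) = (1/12)(3.87)[(0.678)² + (1.15)²] = 0.57475 kg m²; centre at d = 0.38 m, so I = I_cm + Md² gives I = 0.57475 + (3.87)(0.38)² = 1.1336 kg m².
Total I = 0.32685 + 2.5539 + 1.1336 = 4.0143 kg m².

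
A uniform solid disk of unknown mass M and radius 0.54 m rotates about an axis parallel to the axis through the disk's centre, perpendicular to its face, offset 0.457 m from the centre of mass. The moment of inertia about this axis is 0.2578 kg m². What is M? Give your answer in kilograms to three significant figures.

I = I_cm + Md² = (1/2)MR² + Md² = M·[0.5·(0.54)² + (0.457)²] = M·0.35465.
So M = 0.2578 / 0.35465 = 0.72692 kg.

0.727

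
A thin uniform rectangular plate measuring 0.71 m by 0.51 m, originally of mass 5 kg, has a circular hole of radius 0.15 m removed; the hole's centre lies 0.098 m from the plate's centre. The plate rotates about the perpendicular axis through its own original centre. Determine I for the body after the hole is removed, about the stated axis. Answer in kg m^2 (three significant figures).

0.298

Unpierced body about its centre: I₀ = (1/12)M(a²+b²) = (1/12)(5)[(0.71)² + (0.51)²] = 0.31842 kg m^2.
The removed disk has mass m = M·πr²/(ab) = (5)·π(0.15)²/(0.71·0.51) = 0.97605 kg (same uniform areal density).
Its moment of inertia about the rotation axis (parallel-axis theorem): I_hole = (1/2)mr² + md² = (1/2)(0.97605)(0.15)² + (0.97605)(0.098)² = 0.020355 kg m^2.
Treating the hole as negative mass, I = I₀ − I_hole = 0.31842 − 0.020355 = 0.29806 kg m^2.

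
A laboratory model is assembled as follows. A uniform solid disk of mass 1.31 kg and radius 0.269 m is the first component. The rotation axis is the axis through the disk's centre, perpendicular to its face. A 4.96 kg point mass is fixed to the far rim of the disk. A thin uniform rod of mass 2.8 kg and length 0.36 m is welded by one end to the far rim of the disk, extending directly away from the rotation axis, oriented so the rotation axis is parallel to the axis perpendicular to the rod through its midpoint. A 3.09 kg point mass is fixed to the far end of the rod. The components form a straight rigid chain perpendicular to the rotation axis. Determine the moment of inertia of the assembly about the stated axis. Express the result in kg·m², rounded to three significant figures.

Solid disk: I_cm = (1/2)MR² = (1/2)(1.31)(0.269)² = 0.047396 kg·m²; axis through the centre, so I = 0.047396 kg·m².
Point mass: I_cm = 0; centre at d = 0.269 m, so I = I_cm + Md² gives I = 0 + (4.96)(0.269)² = 0.35891 kg·m².
Thin rod: I_cm = (1/12)ML² = (1/12)(2.8)(0.36)² = 0.03024 kg·m²; centre at d = 0.269 + 0.18 = 0.449 m, so I = I_cm + Md² gives I = 0.03024 + (2.8)(0.449)² = 0.59472 kg·m².
Point mass: I_cm = 0; centre at d = 0.269 + 0.18 + 0.18 = 0.629 m, so I = I_cm + Md² gives I = 0 + (3.09)(0.629)² = 1.2225 kg·m².
Total I = 0.047396 + 0.35891 + 0.59472 + 1.2225 = 2.2236 kg·m².

2.22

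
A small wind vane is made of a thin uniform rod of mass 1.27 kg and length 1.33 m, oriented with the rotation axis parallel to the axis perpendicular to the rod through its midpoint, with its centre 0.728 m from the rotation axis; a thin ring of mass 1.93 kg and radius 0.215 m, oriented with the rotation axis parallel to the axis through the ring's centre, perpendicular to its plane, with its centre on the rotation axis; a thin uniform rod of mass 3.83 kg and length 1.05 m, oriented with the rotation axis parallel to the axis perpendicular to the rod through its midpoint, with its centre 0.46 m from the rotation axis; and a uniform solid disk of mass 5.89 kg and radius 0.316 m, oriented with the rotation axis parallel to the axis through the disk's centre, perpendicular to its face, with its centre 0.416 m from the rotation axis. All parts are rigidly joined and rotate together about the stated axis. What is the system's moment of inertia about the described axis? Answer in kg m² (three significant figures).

Thin rod: I_cm = (1/12)ML² = (1/12)(1.27)(1.33)² = 0.18721 kg m²; centre at d = 0.728 m, so I = I_cm + Md² gives I = 0.18721 + (1.27)(0.728)² = 0.86029 kg m².
Thin ring: I_cm = MR² = (1.93)(0.215)² = 0.089214 kg m²; axis through the centre, so I = 0.089214 kg m².
Thin rod: I_cm = (1/12)ML² = (1/12)(3.83)(1.05)² = 0.35188 kg m²; centre at d = 0.46 m, so I = I_cm + Md² gives I = 0.35188 + (3.83)(0.46)² = 1.1623 kg m².
Solid disk: I_cm = (1/2)MR² = (1/2)(5.89)(0.316)² = 0.29408 kg m²; centre at d = 0.416 m, so I = I_cm + Md² gives I = 0.29408 + (5.89)(0.416)² = 1.3134 kg m².
Total I = 0.86029 + 0.089214 + 1.1623 + 1.3134 = 3.4252 kg m².

3.43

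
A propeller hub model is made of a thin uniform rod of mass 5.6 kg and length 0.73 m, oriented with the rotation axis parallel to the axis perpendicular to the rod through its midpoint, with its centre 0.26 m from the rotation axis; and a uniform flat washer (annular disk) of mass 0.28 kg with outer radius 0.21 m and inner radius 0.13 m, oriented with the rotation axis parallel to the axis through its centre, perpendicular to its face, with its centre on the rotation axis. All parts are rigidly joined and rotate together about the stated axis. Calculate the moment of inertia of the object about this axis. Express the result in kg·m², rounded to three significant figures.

Thin rod: I_cm = (1/12)ML² = (1/12)(5.6)(0.73)² = 0.24869 kg·m²; centre at d = 0.26 m, so the parallel axis theorem gives I = 0.24869 + (5.6)(0.26)² = 0.62725 kg·m².
Annular disk: I_cm = (1/2)M(R²+r²) = (1/2)(0.28)[(0.21)² + (0.13)²] = 0.00854 kg·m²; axis through the centre, so I = 0.00854 kg·m².
Total I = 0.62725 + 0.00854 = 0.63579 kg·m².

0.636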